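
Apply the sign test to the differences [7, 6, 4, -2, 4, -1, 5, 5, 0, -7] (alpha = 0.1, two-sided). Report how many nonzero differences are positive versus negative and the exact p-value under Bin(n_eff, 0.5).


Step 1: Discard zero differences. Original n = 10; n_eff = number of nonzero differences = 9.
Nonzero differences (with sign): +7, +6, +4, -2, +4, -1, +5, +5, -7
Step 2: Count signs: positive = 6, negative = 3.
Step 3: Under H0: P(positive) = 0.5, so the number of positives S ~ Bin(9, 0.5).
Step 4: Two-sided exact p-value = sum of Bin(9,0.5) probabilities at or below the observed probability = 0.507812.
Step 5: alpha = 0.1. fail to reject H0.

n_eff = 9, pos = 6, neg = 3, p = 0.507812, fail to reject H0.


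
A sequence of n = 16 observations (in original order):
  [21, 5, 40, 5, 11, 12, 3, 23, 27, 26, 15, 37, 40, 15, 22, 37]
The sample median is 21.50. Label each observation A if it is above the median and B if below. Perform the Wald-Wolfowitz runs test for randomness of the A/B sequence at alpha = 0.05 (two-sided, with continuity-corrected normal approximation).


Step 1: Compute median = 21.50; label A = above, B = below.
Labels in order: BBABBBBAAABAABAA  (n_A = 8, n_B = 8)
Step 2: Count runs R = 8.
Step 3: Under H0 (random ordering), E[R] = 2*n_A*n_B/(n_A+n_B) + 1 = 2*8*8/16 + 1 = 9.0000.
        Var[R] = 2*n_A*n_B*(2*n_A*n_B - n_A - n_B) / ((n_A+n_B)^2 * (n_A+n_B-1)) = 14336/3840 = 3.7333.
        SD[R] = 1.9322.
Step 4: Continuity-corrected z = (R + 0.5 - E[R]) / SD[R] = (8 + 0.5 - 9.0000) / 1.9322 = -0.2588.
Step 5: Two-sided p-value via normal approximation = 2*(1 - Phi(|z|)) = 0.795809.
Step 6: alpha = 0.05. fail to reject H0.

R = 8, z = -0.2588, p = 0.795809, fail to reject H0.


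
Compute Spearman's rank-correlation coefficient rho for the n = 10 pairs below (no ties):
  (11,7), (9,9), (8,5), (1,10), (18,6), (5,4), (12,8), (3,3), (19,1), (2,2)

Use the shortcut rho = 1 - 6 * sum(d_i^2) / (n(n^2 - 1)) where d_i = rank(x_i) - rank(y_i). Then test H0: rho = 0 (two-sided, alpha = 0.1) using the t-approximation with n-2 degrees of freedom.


Step 1: Rank x and y separately (midranks; no ties here).
rank(x): 11->7, 9->6, 8->5, 1->1, 18->9, 5->4, 12->8, 3->3, 19->10, 2->2
rank(y): 7->7, 9->9, 5->5, 10->10, 6->6, 4->4, 8->8, 3->3, 1->1, 2->2
Step 2: d_i = R_x(i) - R_y(i); compute d_i^2.
  (7-7)^2=0, (6-9)^2=9, (5-5)^2=0, (1-10)^2=81, (9-6)^2=9, (4-4)^2=0, (8-8)^2=0, (3-3)^2=0, (10-1)^2=81, (2-2)^2=0
sum(d^2) = 180.
Step 3: rho = 1 - 6*180 / (10*(10^2 - 1)) = 1 - 1080/990 = -0.090909.
Step 4: Under H0, t = rho * sqrt((n-2)/(1-rho^2)) = -0.2582 ~ t(8).
Step 5: Two-sided p-value from the t-distribution with 8 df = 0.802772.
Step 6: alpha = 0.1. fail to reject H0.

rho = -0.0909, p = 0.802772, fail to reject H0 at alpha = 0.1.


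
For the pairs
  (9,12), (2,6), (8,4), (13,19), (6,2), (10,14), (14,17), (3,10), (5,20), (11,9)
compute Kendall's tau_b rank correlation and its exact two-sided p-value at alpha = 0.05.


Step 1: Enumerate the 45 unordered pairs (i,j) with i<j and classify each by sign(x_j-x_i) * sign(y_j-y_i).
  (1,2):dx=-7,dy=-6->C; (1,3):dx=-1,dy=-8->C; (1,4):dx=+4,dy=+7->C; (1,5):dx=-3,dy=-10->C
  (1,6):dx=+1,dy=+2->C; (1,7):dx=+5,dy=+5->C; (1,8):dx=-6,dy=-2->C; (1,9):dx=-4,dy=+8->D
  (1,10):dx=+2,dy=-3->D; (2,3):dx=+6,dy=-2->D; (2,4):dx=+11,dy=+13->C; (2,5):dx=+4,dy=-4->D
  (2,6):dx=+8,dy=+8->C; (2,7):dx=+12,dy=+11->C; (2,8):dx=+1,dy=+4->C; (2,9):dx=+3,dy=+14->C
  (2,10):dx=+9,dy=+3->C; (3,4):dx=+5,dy=+15->C; (3,5):dx=-2,dy=-2->C; (3,6):dx=+2,dy=+10->C
  (3,7):dx=+6,dy=+13->C; (3,8):dx=-5,dy=+6->D; (3,9):dx=-3,dy=+16->D; (3,10):dx=+3,dy=+5->C
  (4,5):dx=-7,dy=-17->C; (4,6):dx=-3,dy=-5->C; (4,7):dx=+1,dy=-2->D; (4,8):dx=-10,dy=-9->C
  (4,9):dx=-8,dy=+1->D; (4,10):dx=-2,dy=-10->C; (5,6):dx=+4,dy=+12->C; (5,7):dx=+8,dy=+15->C
  (5,8):dx=-3,dy=+8->D; (5,9):dx=-1,dy=+18->D; (5,10):dx=+5,dy=+7->C; (6,7):dx=+4,dy=+3->C
  (6,8):dx=-7,dy=-4->C; (6,9):dx=-5,dy=+6->D; (6,10):dx=+1,dy=-5->D; (7,8):dx=-11,dy=-7->C
  (7,9):dx=-9,dy=+3->D; (7,10):dx=-3,dy=-8->C; (8,9):dx=+2,dy=+10->C; (8,10):dx=+8,dy=-1->D
  (9,10):dx=+6,dy=-11->D
Step 2: C = 30, D = 15, total pairs = 45.
Step 3: tau = (C - D)/(n(n-1)/2) = (30 - 15)/45 = 0.333333.
Step 4: Exact two-sided p-value (enumerate n! = 3628800 permutations of y under H0): p = 0.216373.
Step 5: alpha = 0.05. fail to reject H0.

tau_b = 0.3333 (C=30, D=15), p = 0.216373, fail to reject H0.


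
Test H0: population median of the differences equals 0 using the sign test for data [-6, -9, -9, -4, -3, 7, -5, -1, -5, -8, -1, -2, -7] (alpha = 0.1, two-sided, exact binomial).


Step 1: Discard zero differences. Original n = 13; n_eff = number of nonzero differences = 13.
Nonzero differences (with sign): -6, -9, -9, -4, -3, +7, -5, -1, -5, -8, -1, -2, -7
Step 2: Count signs: positive = 1, negative = 12.
Step 3: Under H0: P(positive) = 0.5, so the number of positives S ~ Bin(13, 0.5).
Step 4: Two-sided exact p-value = sum of Bin(13,0.5) probabilities at or below the observed probability = 0.003418.
Step 5: alpha = 0.1. reject H0.

n_eff = 13, pos = 1, neg = 12, p = 0.003418, reject H0.


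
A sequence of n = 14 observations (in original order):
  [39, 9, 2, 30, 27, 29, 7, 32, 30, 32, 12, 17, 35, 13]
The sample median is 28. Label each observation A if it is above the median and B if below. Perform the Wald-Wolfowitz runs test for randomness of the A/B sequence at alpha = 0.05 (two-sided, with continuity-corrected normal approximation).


Step 1: Compute median = 28; label A = above, B = below.
Labels in order: ABBABABAAABBAB  (n_A = 7, n_B = 7)
Step 2: Count runs R = 10.
Step 3: Under H0 (random ordering), E[R] = 2*n_A*n_B/(n_A+n_B) + 1 = 2*7*7/14 + 1 = 8.0000.
        Var[R] = 2*n_A*n_B*(2*n_A*n_B - n_A - n_B) / ((n_A+n_B)^2 * (n_A+n_B-1)) = 8232/2548 = 3.2308.
        SD[R] = 1.7974.
Step 4: Continuity-corrected z = (R - 0.5 - E[R]) / SD[R] = (10 - 0.5 - 8.0000) / 1.7974 = 0.8345.
Step 5: Two-sided p-value via normal approximation = 2*(1 - Phi(|z|)) = 0.403986.
Step 6: alpha = 0.05. fail to reject H0.

R = 10, z = 0.8345, p = 0.403986, fail to reject H0.


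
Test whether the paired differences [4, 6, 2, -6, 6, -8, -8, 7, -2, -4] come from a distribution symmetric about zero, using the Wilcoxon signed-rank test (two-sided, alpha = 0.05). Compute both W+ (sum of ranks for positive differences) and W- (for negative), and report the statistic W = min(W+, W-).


Step 1: Drop any zero differences (none here) and take |d_i|.
|d| = [4, 6, 2, 6, 6, 8, 8, 7, 2, 4]
Step 2: Midrank |d_i| (ties get averaged ranks).
ranks: |4|->3.5, |6|->6, |2|->1.5, |6|->6, |6|->6, |8|->9.5, |8|->9.5, |7|->8, |2|->1.5, |4|->3.5
Step 3: Attach original signs; sum ranks with positive sign and with negative sign.
W+ = 3.5 + 6 + 1.5 + 6 + 8 = 25
W- = 6 + 9.5 + 9.5 + 1.5 + 3.5 = 30
(Check: W+ + W- = 55 should equal n(n+1)/2 = 55.)
Step 4: Test statistic W = min(W+, W-) = 25.
Step 5: Ties in |d|, so use the tie-corrected normal approximation.
        E[W] = n(n+1)/4 = 10*11/4 = 27.5.
        Tie groups: |d|=2 (t=2), |d|=4 (t=2), |d|=6 (t=3), |d|=8 (t=2); sum(t^3 - t) = 42.
        Var[W] = n(n+1)(2n+1)/24 - sum(t^3-t)/48 = 2310/24 - 42/48 = 95.375.
        z = (W - E[W]) / sqrt(Var[W]) = (25 - 27.5) / 9.7660 = -0.2560.
        Two-sided p = 2*Phi(z) = 0.797959.
Step 6: alpha = 0.05. fail to reject H0.

W+ = 25, W- = 30, W = min = 25, p = 0.797959, fail to reject H0.


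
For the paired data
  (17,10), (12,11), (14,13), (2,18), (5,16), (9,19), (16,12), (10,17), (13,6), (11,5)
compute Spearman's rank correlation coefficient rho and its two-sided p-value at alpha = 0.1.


Step 1: Rank x and y separately (midranks; no ties here).
rank(x): 17->10, 12->6, 14->8, 2->1, 5->2, 9->3, 16->9, 10->4, 13->7, 11->5
rank(y): 10->3, 11->4, 13->6, 18->9, 16->7, 19->10, 12->5, 17->8, 6->2, 5->1
Step 2: d_i = R_x(i) - R_y(i); compute d_i^2.
  (10-3)^2=49, (6-4)^2=4, (8-6)^2=4, (1-9)^2=64, (2-7)^2=25, (3-10)^2=49, (9-5)^2=16, (4-8)^2=16, (7-2)^2=25, (5-1)^2=16
sum(d^2) = 268.
Step 3: rho = 1 - 6*268 / (10*(10^2 - 1)) = 1 - 1608/990 = -0.624242.
Step 4: Under H0, t = rho * sqrt((n-2)/(1-rho^2)) = -2.2601 ~ t(8).
Step 5: Two-sided p-value from the t-distribution with 8 df = 0.053718.
Step 6: alpha = 0.1. reject H0.

rho = -0.6242, p = 0.053718, reject H0 at alpha = 0.1.


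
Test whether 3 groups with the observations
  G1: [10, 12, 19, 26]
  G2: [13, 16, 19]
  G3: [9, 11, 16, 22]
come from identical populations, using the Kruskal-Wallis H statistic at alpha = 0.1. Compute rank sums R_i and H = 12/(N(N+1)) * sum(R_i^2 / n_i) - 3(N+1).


Step 1: Combine all N = 11 observations and assign midranks.
sorted (value, group, rank): (9,G3,1), (10,G1,2), (11,G3,3), (12,G1,4), (13,G2,5), (16,G2,6.5), (16,G3,6.5), (19,G1,8.5), (19,G2,8.5), (22,G3,10), (26,G1,11)
Step 2: Sum ranks within each group.
R_1 = 25.5 (n_1 = 4)
R_2 = 20 (n_2 = 3)
R_3 = 20.5 (n_3 = 4)
Step 3: H = 12/(N(N+1)) * sum(R_i^2/n_i) - 3(N+1)
     = 12/(11*12) * (25.5^2/4 + 20^2/3 + 20.5^2/4) - 3*12
     = 0.090909 * 400.958 - 36
     = 0.450758.
Step 4: Ties present; correction factor C = 1 - 12/(11^3 - 11) = 0.990909. Corrected H = 0.450758 / 0.990909 = 0.454893.
Step 5: Under H0, H ~ chi^2(2); p-value = 0.796565.
Step 6: alpha = 0.1. fail to reject H0.

H = 0.4549, df = 2, p = 0.796565, fail to reject H0.


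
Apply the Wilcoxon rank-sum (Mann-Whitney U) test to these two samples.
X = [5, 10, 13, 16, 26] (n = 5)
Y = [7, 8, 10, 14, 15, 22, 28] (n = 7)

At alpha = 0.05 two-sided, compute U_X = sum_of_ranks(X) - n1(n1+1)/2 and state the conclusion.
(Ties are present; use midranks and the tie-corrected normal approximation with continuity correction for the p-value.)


Step 1: Combine and sort all 12 observations; assign midranks.
sorted (value, group): (5,X), (7,Y), (8,Y), (10,X), (10,Y), (13,X), (14,Y), (15,Y), (16,X), (22,Y), (26,X), (28,Y)
ranks: 5->1, 7->2, 8->3, 10->4.5, 10->4.5, 13->6, 14->7, 15->8, 16->9, 22->10, 26->11, 28->12
Step 2: Rank sum for X: R1 = 1 + 4.5 + 6 + 9 + 11 = 31.5.
Step 3: U_X = R1 - n1(n1+1)/2 = 31.5 - 5*6/2 = 31.5 - 15 = 16.5.
       U_Y = n1*n2 - U_X = 35 - 16.5 = 18.5.
Step 4: Ties are present, so use the tie-corrected normal approximation (with continuity correction) for the p-value.
Step 5: p-value = 0.935170; compare to alpha = 0.05. fail to reject H0.

U_X = 16.5, p = 0.935170, fail to reject H0 at alpha = 0.05.


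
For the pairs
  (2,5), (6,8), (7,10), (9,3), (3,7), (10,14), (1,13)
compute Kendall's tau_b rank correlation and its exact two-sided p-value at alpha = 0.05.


Step 1: Enumerate the 21 unordered pairs (i,j) with i<j and classify each by sign(x_j-x_i) * sign(y_j-y_i).
  (1,2):dx=+4,dy=+3->C; (1,3):dx=+5,dy=+5->C; (1,4):dx=+7,dy=-2->D; (1,5):dx=+1,dy=+2->C
  (1,6):dx=+8,dy=+9->C; (1,7):dx=-1,dy=+8->D; (2,3):dx=+1,dy=+2->C; (2,4):dx=+3,dy=-5->D
  (2,5):dx=-3,dy=-1->C; (2,6):dx=+4,dy=+6->C; (2,7):dx=-5,dy=+5->D; (3,4):dx=+2,dy=-7->D
  (3,5):dx=-4,dy=-3->C; (3,6):dx=+3,dy=+4->C; (3,7):dx=-6,dy=+3->D; (4,5):dx=-6,dy=+4->D
  (4,6):dx=+1,dy=+11->C; (4,7):dx=-8,dy=+10->D; (5,6):dx=+7,dy=+7->C; (5,7):dx=-2,dy=+6->D
  (6,7):dx=-9,dy=-1->C
Step 2: C = 12, D = 9, total pairs = 21.
Step 3: tau = (C - D)/(n(n-1)/2) = (12 - 9)/21 = 0.142857.
Step 4: Exact two-sided p-value (enumerate n! = 5040 permutations of y under H0): p = 0.772619.
Step 5: alpha = 0.05. fail to reject H0.

tau_b = 0.1429 (C=12, D=9), p = 0.772619, fail to reject H0.


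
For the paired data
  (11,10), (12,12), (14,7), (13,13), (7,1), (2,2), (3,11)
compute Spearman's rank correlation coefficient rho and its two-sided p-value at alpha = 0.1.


Step 1: Rank x and y separately (midranks; no ties here).
rank(x): 11->4, 12->5, 14->7, 13->6, 7->3, 2->1, 3->2
rank(y): 10->4, 12->6, 7->3, 13->7, 1->1, 2->2, 11->5
Step 2: d_i = R_x(i) - R_y(i); compute d_i^2.
  (4-4)^2=0, (5-6)^2=1, (7-3)^2=16, (6-7)^2=1, (3-1)^2=4, (1-2)^2=1, (2-5)^2=9
sum(d^2) = 32.
Step 3: rho = 1 - 6*32 / (7*(7^2 - 1)) = 1 - 192/336 = 0.428571.
Step 4: Under H0, t = rho * sqrt((n-2)/(1-rho^2)) = 1.0607 ~ t(5).
Step 5: Two-sided p-value from the t-distribution with 5 df = 0.337368.
Step 6: alpha = 0.1. fail to reject H0.

rho = 0.4286, p = 0.337368, fail to reject H0 at alpha = 0.1.


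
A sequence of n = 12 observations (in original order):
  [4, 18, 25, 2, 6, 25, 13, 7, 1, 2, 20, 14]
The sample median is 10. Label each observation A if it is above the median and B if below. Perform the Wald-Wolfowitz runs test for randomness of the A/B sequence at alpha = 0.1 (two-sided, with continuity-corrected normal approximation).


Step 1: Compute median = 10; label A = above, B = below.
Labels in order: BAABBAABBBAA  (n_A = 6, n_B = 6)
Step 2: Count runs R = 6.
Step 3: Under H0 (random ordering), E[R] = 2*n_A*n_B/(n_A+n_B) + 1 = 2*6*6/12 + 1 = 7.0000.
        Var[R] = 2*n_A*n_B*(2*n_A*n_B - n_A - n_B) / ((n_A+n_B)^2 * (n_A+n_B-1)) = 4320/1584 = 2.7273.
        SD[R] = 1.6514.
Step 4: Continuity-corrected z = (R + 0.5 - E[R]) / SD[R] = (6 + 0.5 - 7.0000) / 1.6514 = -0.3028.
Step 5: Two-sided p-value via normal approximation = 2*(1 - Phi(|z|)) = 0.762069.
Step 6: alpha = 0.1. fail to reject H0.

R = 6, z = -0.3028, p = 0.762069, fail to reject H0.


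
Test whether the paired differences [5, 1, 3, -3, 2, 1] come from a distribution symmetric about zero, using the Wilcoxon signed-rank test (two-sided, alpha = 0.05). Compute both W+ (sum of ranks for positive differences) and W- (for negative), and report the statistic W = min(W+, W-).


Step 1: Drop any zero differences (none here) and take |d_i|.
|d| = [5, 1, 3, 3, 2, 1]
Step 2: Midrank |d_i| (ties get averaged ranks).
ranks: |5|->6, |1|->1.5, |3|->4.5, |3|->4.5, |2|->3, |1|->1.5
Step 3: Attach original signs; sum ranks with positive sign and with negative sign.
W+ = 6 + 1.5 + 4.5 + 3 + 1.5 = 16.5
W- = 4.5 = 4.5
(Check: W+ + W- = 21 should equal n(n+1)/2 = 21.)
Step 4: Test statistic W = min(W+, W-) = 4.5.
Step 5: Ties in |d|, so use the tie-corrected normal approximation.
        E[W] = n(n+1)/4 = 6*7/4 = 10.5.
        Tie groups: |d|=1 (t=2), |d|=3 (t=2); sum(t^3 - t) = 12.
        Var[W] = n(n+1)(2n+1)/24 - sum(t^3-t)/48 = 546/24 - 12/48 = 22.5.
        z = (W - E[W]) / sqrt(Var[W]) = (4.5 - 10.5) / 4.7434 = -1.2649.
        Two-sided p = 2*Phi(z) = 0.205903.
Step 6: alpha = 0.05. fail to reject H0.

W+ = 16.5, W- = 4.5, W = min = 4.5, p = 0.205903, fail to reject H0.


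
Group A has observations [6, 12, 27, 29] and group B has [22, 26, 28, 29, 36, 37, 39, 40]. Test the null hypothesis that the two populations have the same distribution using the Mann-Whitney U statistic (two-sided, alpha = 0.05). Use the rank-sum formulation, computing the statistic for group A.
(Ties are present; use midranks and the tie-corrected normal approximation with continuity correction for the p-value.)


Step 1: Combine and sort all 12 observations; assign midranks.
sorted (value, group): (6,X), (12,X), (22,Y), (26,Y), (27,X), (28,Y), (29,X), (29,Y), (36,Y), (37,Y), (39,Y), (40,Y)
ranks: 6->1, 12->2, 22->3, 26->4, 27->5, 28->6, 29->7.5, 29->7.5, 36->9, 37->10, 39->11, 40->12
Step 2: Rank sum for X: R1 = 1 + 2 + 5 + 7.5 = 15.5.
Step 3: U_X = R1 - n1(n1+1)/2 = 15.5 - 4*5/2 = 15.5 - 10 = 5.5.
       U_Y = n1*n2 - U_X = 32 - 5.5 = 26.5.
Step 4: Ties are present, so use the tie-corrected normal approximation (with continuity correction) for the p-value.
Step 5: p-value = 0.088869; compare to alpha = 0.05. fail to reject H0.

U_X = 5.5, p = 0.088869, fail to reject H0 at alpha = 0.05.


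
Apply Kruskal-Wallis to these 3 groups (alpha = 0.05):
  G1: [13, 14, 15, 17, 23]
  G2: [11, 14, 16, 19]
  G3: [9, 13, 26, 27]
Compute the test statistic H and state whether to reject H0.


Step 1: Combine all N = 13 observations and assign midranks.
sorted (value, group, rank): (9,G3,1), (11,G2,2), (13,G1,3.5), (13,G3,3.5), (14,G1,5.5), (14,G2,5.5), (15,G1,7), (16,G2,8), (17,G1,9), (19,G2,10), (23,G1,11), (26,G3,12), (27,G3,13)
Step 2: Sum ranks within each group.
R_1 = 36 (n_1 = 5)
R_2 = 25.5 (n_2 = 4)
R_3 = 29.5 (n_3 = 4)
Step 3: H = 12/(N(N+1)) * sum(R_i^2/n_i) - 3(N+1)
     = 12/(13*14) * (36^2/5 + 25.5^2/4 + 29.5^2/4) - 3*14
     = 0.065934 * 639.325 - 42
     = 0.153297.
Step 4: Ties present; correction factor C = 1 - 12/(13^3 - 13) = 0.994505. Corrected H = 0.153297 / 0.994505 = 0.154144.
Step 5: Under H0, H ~ chi^2(2); p-value = 0.925823.
Step 6: alpha = 0.05. fail to reject H0.

H = 0.1541, df = 2, p = 0.925823, fail to reject H0.


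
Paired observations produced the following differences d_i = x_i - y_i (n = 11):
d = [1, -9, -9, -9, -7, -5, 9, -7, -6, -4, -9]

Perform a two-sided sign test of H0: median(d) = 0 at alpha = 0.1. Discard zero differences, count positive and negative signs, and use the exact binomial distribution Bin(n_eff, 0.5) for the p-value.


Step 1: Discard zero differences. Original n = 11; n_eff = number of nonzero differences = 11.
Nonzero differences (with sign): +1, -9, -9, -9, -7, -5, +9, -7, -6, -4, -9
Step 2: Count signs: positive = 2, negative = 9.
Step 3: Under H0: P(positive) = 0.5, so the number of positives S ~ Bin(11, 0.5).
Step 4: Two-sided exact p-value = sum of Bin(11,0.5) probabilities at or below the observed probability = 0.065430.
Step 5: alpha = 0.1. reject H0.

n_eff = 11, pos = 2, neg = 9, p = 0.065430, reject H0.


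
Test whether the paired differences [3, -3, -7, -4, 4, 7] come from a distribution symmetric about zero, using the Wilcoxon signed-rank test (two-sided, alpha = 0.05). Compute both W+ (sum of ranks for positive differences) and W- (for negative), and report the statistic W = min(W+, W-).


Step 1: Drop any zero differences (none here) and take |d_i|.
|d| = [3, 3, 7, 4, 4, 7]
Step 2: Midrank |d_i| (ties get averaged ranks).
ranks: |3|->1.5, |3|->1.5, |7|->5.5, |4|->3.5, |4|->3.5, |7|->5.5
Step 3: Attach original signs; sum ranks with positive sign and with negative sign.
W+ = 1.5 + 3.5 + 5.5 = 10.5
W- = 1.5 + 5.5 + 3.5 = 10.5
(Check: W+ + W- = 21 should equal n(n+1)/2 = 21.)
Step 4: Test statistic W = min(W+, W-) = 10.5.
Step 5: Ties in |d|, so use the tie-corrected normal approximation.
        E[W] = n(n+1)/4 = 6*7/4 = 10.5.
        Tie groups: |d|=3 (t=2), |d|=4 (t=2), |d|=7 (t=2); sum(t^3 - t) = 18.
        Var[W] = n(n+1)(2n+1)/24 - sum(t^3-t)/48 = 546/24 - 18/48 = 22.375.
        z = (W - E[W]) / sqrt(Var[W]) = (10.5 - 10.5) / 4.7302 = 0.0000.
        Two-sided p = 2*Phi(z) = 1.000000.
Step 6: alpha = 0.05. fail to reject H0.

W+ = 10.5, W- = 10.5, W = min = 10.5, p = 1.000000, fail to reject H0.


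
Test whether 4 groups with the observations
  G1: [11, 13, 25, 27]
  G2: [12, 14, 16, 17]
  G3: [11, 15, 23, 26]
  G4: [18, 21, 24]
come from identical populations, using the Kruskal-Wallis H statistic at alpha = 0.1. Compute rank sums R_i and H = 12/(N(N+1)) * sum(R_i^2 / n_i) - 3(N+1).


Step 1: Combine all N = 15 observations and assign midranks.
sorted (value, group, rank): (11,G1,1.5), (11,G3,1.5), (12,G2,3), (13,G1,4), (14,G2,5), (15,G3,6), (16,G2,7), (17,G2,8), (18,G4,9), (21,G4,10), (23,G3,11), (24,G4,12), (25,G1,13), (26,G3,14), (27,G1,15)
Step 2: Sum ranks within each group.
R_1 = 33.5 (n_1 = 4)
R_2 = 23 (n_2 = 4)
R_3 = 32.5 (n_3 = 4)
R_4 = 31 (n_4 = 3)
Step 3: H = 12/(N(N+1)) * sum(R_i^2/n_i) - 3(N+1)
     = 12/(15*16) * (33.5^2/4 + 23^2/4 + 32.5^2/4 + 31^2/3) - 3*16
     = 0.050000 * 997.208 - 48
     = 1.860417.
Step 4: Ties present; correction factor C = 1 - 6/(15^3 - 15) = 0.998214. Corrected H = 1.860417 / 0.998214 = 1.863745.
Step 5: Under H0, H ~ chi^2(3); p-value = 0.601163.
Step 6: alpha = 0.1. fail to reject H0.

H = 1.8637, df = 3, p = 0.601163, fail to reject H0.


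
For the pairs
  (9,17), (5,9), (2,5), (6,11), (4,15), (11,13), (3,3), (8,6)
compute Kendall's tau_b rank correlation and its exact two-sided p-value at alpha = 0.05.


Step 1: Enumerate the 28 unordered pairs (i,j) with i<j and classify each by sign(x_j-x_i) * sign(y_j-y_i).
  (1,2):dx=-4,dy=-8->C; (1,3):dx=-7,dy=-12->C; (1,4):dx=-3,dy=-6->C; (1,5):dx=-5,dy=-2->C
  (1,6):dx=+2,dy=-4->D; (1,7):dx=-6,dy=-14->C; (1,8):dx=-1,dy=-11->C; (2,3):dx=-3,dy=-4->C
  (2,4):dx=+1,dy=+2->C; (2,5):dx=-1,dy=+6->D; (2,6):dx=+6,dy=+4->C; (2,7):dx=-2,dy=-6->C
  (2,8):dx=+3,dy=-3->D; (3,4):dx=+4,dy=+6->C; (3,5):dx=+2,dy=+10->C; (3,6):dx=+9,dy=+8->C
  (3,7):dx=+1,dy=-2->D; (3,8):dx=+6,dy=+1->C; (4,5):dx=-2,dy=+4->D; (4,6):dx=+5,dy=+2->C
  (4,7):dx=-3,dy=-8->C; (4,8):dx=+2,dy=-5->D; (5,6):dx=+7,dy=-2->D; (5,7):dx=-1,dy=-12->C
  (5,8):dx=+4,dy=-9->D; (6,7):dx=-8,dy=-10->C; (6,8):dx=-3,dy=-7->C; (7,8):dx=+5,dy=+3->C
Step 2: C = 20, D = 8, total pairs = 28.
Step 3: tau = (C - D)/(n(n-1)/2) = (20 - 8)/28 = 0.428571.
Step 4: Exact two-sided p-value (enumerate n! = 40320 permutations of y under H0): p = 0.178869.
Step 5: alpha = 0.05. fail to reject H0.

tau_b = 0.4286 (C=20, D=8), p = 0.178869, fail to reject H0.


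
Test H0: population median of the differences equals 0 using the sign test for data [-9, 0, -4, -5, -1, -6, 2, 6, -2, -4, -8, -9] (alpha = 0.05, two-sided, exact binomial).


Step 1: Discard zero differences. Original n = 12; n_eff = number of nonzero differences = 11.
Nonzero differences (with sign): -9, -4, -5, -1, -6, +2, +6, -2, -4, -8, -9
Step 2: Count signs: positive = 2, negative = 9.
Step 3: Under H0: P(positive) = 0.5, so the number of positives S ~ Bin(11, 0.5).
Step 4: Two-sided exact p-value = sum of Bin(11,0.5) probabilities at or below the observed probability = 0.065430.
Step 5: alpha = 0.05. fail to reject H0.

n_eff = 11, pos = 2, neg = 9, p = 0.065430, fail to reject H0.


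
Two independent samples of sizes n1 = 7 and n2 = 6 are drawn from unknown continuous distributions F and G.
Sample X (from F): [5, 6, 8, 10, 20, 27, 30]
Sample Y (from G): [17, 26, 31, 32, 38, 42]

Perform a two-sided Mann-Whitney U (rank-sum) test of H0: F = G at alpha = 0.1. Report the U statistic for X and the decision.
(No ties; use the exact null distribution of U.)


Step 1: Combine and sort all 13 observations; assign midranks.
sorted (value, group): (5,X), (6,X), (8,X), (10,X), (17,Y), (20,X), (26,Y), (27,X), (30,X), (31,Y), (32,Y), (38,Y), (42,Y)
ranks: 5->1, 6->2, 8->3, 10->4, 17->5, 20->6, 26->7, 27->8, 30->9, 31->10, 32->11, 38->12, 42->13
Step 2: Rank sum for X: R1 = 1 + 2 + 3 + 4 + 6 + 8 + 9 = 33.
Step 3: U_X = R1 - n1(n1+1)/2 = 33 - 7*8/2 = 33 - 28 = 5.
       U_Y = n1*n2 - U_X = 42 - 5 = 37.
Step 4: No ties, so the exact null distribution of U (based on enumerating the C(13,7) = 1716 equally likely rank assignments) gives the two-sided p-value.
Step 5: p-value = 0.022145; compare to alpha = 0.1. reject H0.

U_X = 5, p = 0.022145, reject H0 at alpha = 0.1.


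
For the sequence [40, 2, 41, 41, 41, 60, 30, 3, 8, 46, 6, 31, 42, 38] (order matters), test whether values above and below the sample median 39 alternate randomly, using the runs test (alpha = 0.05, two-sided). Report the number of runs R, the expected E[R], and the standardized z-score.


Step 1: Compute median = 39; label A = above, B = below.
Labels in order: ABAAAABBBABBAB  (n_A = 7, n_B = 7)
Step 2: Count runs R = 8.
Step 3: Under H0 (random ordering), E[R] = 2*n_A*n_B/(n_A+n_B) + 1 = 2*7*7/14 + 1 = 8.0000.
        Var[R] = 2*n_A*n_B*(2*n_A*n_B - n_A - n_B) / ((n_A+n_B)^2 * (n_A+n_B-1)) = 8232/2548 = 3.2308.
        SD[R] = 1.7974.
Step 4: R = E[R], so z = 0 with no continuity correction.
Step 5: Two-sided p-value via normal approximation = 2*(1 - Phi(|z|)) = 1.000000.
Step 6: alpha = 0.05. fail to reject H0.

R = 8, z = 0.0000, p = 1.000000, fail to reject H0.


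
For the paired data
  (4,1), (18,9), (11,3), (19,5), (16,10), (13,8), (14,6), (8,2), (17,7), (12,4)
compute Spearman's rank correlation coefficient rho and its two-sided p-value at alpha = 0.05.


Step 1: Rank x and y separately (midranks; no ties here).
rank(x): 4->1, 18->9, 11->3, 19->10, 16->7, 13->5, 14->6, 8->2, 17->8, 12->4
rank(y): 1->1, 9->9, 3->3, 5->5, 10->10, 8->8, 6->6, 2->2, 7->7, 4->4
Step 2: d_i = R_x(i) - R_y(i); compute d_i^2.
  (1-1)^2=0, (9-9)^2=0, (3-3)^2=0, (10-5)^2=25, (7-10)^2=9, (5-8)^2=9, (6-6)^2=0, (2-2)^2=0, (8-7)^2=1, (4-4)^2=0
sum(d^2) = 44.
Step 3: rho = 1 - 6*44 / (10*(10^2 - 1)) = 1 - 264/990 = 0.733333.
Step 4: Under H0, t = rho * sqrt((n-2)/(1-rho^2)) = 3.0509 ~ t(8).
Step 5: Two-sided p-value from the t-distribution with 8 df = 0.015801.
Step 6: alpha = 0.05. reject H0.

rho = 0.7333, p = 0.015801, reject H0 at alpha = 0.05.


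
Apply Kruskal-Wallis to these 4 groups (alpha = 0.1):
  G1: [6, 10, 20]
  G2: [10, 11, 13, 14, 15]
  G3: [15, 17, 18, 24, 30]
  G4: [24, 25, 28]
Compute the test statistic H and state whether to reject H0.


Step 1: Combine all N = 16 observations and assign midranks.
sorted (value, group, rank): (6,G1,1), (10,G1,2.5), (10,G2,2.5), (11,G2,4), (13,G2,5), (14,G2,6), (15,G2,7.5), (15,G3,7.5), (17,G3,9), (18,G3,10), (20,G1,11), (24,G3,12.5), (24,G4,12.5), (25,G4,14), (28,G4,15), (30,G3,16)
Step 2: Sum ranks within each group.
R_1 = 14.5 (n_1 = 3)
R_2 = 25 (n_2 = 5)
R_3 = 55 (n_3 = 5)
R_4 = 41.5 (n_4 = 3)
Step 3: H = 12/(N(N+1)) * sum(R_i^2/n_i) - 3(N+1)
     = 12/(16*17) * (14.5^2/3 + 25^2/5 + 55^2/5 + 41.5^2/3) - 3*17
     = 0.044118 * 1374.17 - 51
     = 9.625000.
Step 4: Ties present; correction factor C = 1 - 18/(16^3 - 16) = 0.995588. Corrected H = 9.625000 / 0.995588 = 9.667651.
Step 5: Under H0, H ~ chi^2(3); p-value = 0.021613.
Step 6: alpha = 0.1. reject H0.

H = 9.6677, df = 3, p = 0.021613, reject H0.


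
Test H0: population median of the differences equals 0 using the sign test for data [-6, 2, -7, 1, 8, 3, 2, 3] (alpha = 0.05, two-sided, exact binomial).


Step 1: Discard zero differences. Original n = 8; n_eff = number of nonzero differences = 8.
Nonzero differences (with sign): -6, +2, -7, +1, +8, +3, +2, +3
Step 2: Count signs: positive = 6, negative = 2.
Step 3: Under H0: P(positive) = 0.5, so the number of positives S ~ Bin(8, 0.5).
Step 4: Two-sided exact p-value = sum of Bin(8,0.5) probabilities at or below the observed probability = 0.289062.
Step 5: alpha = 0.05. fail to reject H0.

n_eff = 8, pos = 6, neg = 2, p = 0.289062, fail to reject H0.


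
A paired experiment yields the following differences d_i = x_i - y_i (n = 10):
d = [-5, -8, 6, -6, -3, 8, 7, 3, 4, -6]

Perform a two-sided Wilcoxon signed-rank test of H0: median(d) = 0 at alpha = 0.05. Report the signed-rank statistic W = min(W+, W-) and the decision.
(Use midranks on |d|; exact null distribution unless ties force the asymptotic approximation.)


Step 1: Drop any zero differences (none here) and take |d_i|.
|d| = [5, 8, 6, 6, 3, 8, 7, 3, 4, 6]
Step 2: Midrank |d_i| (ties get averaged ranks).
ranks: |5|->4, |8|->9.5, |6|->6, |6|->6, |3|->1.5, |8|->9.5, |7|->8, |3|->1.5, |4|->3, |6|->6
Step 3: Attach original signs; sum ranks with positive sign and with negative sign.
W+ = 6 + 9.5 + 8 + 1.5 + 3 = 28
W- = 4 + 9.5 + 6 + 1.5 + 6 = 27
(Check: W+ + W- = 55 should equal n(n+1)/2 = 55.)
Step 4: Test statistic W = min(W+, W-) = 27.
Step 5: Ties in |d|, so use the tie-corrected normal approximation.
        E[W] = n(n+1)/4 = 10*11/4 = 27.5.
        Tie groups: |d|=3 (t=2), |d|=6 (t=3), |d|=8 (t=2); sum(t^3 - t) = 36.
        Var[W] = n(n+1)(2n+1)/24 - sum(t^3-t)/48 = 2310/24 - 36/48 = 95.5.
        z = (W - E[W]) / sqrt(Var[W]) = (27 - 27.5) / 9.7724 = -0.0512.
        Two-sided p = 2*Phi(z) = 0.959194.
Step 6: alpha = 0.05. fail to reject H0.

W+ = 28, W- = 27, W = min = 27, p = 0.959194, fail to reject H0.


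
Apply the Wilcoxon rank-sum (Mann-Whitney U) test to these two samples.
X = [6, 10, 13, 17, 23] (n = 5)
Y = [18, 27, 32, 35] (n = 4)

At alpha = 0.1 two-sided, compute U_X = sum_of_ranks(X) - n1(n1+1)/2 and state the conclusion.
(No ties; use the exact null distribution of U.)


Step 1: Combine and sort all 9 observations; assign midranks.
sorted (value, group): (6,X), (10,X), (13,X), (17,X), (18,Y), (23,X), (27,Y), (32,Y), (35,Y)
ranks: 6->1, 10->2, 13->3, 17->4, 18->5, 23->6, 27->7, 32->8, 35->9
Step 2: Rank sum for X: R1 = 1 + 2 + 3 + 4 + 6 = 16.
Step 3: U_X = R1 - n1(n1+1)/2 = 16 - 5*6/2 = 16 - 15 = 1.
       U_Y = n1*n2 - U_X = 20 - 1 = 19.
Step 4: No ties, so the exact null distribution of U (based on enumerating the C(9,5) = 126 equally likely rank assignments) gives the two-sided p-value.
Step 5: p-value = 0.031746; compare to alpha = 0.1. reject H0.

U_X = 1, p = 0.031746, reject H0 at alpha = 0.1.


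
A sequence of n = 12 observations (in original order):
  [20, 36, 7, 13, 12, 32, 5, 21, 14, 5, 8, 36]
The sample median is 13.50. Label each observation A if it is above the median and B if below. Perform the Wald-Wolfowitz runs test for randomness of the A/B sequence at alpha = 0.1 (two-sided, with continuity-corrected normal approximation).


Step 1: Compute median = 13.50; label A = above, B = below.
Labels in order: AABBBABAABBA  (n_A = 6, n_B = 6)
Step 2: Count runs R = 7.
Step 3: Under H0 (random ordering), E[R] = 2*n_A*n_B/(n_A+n_B) + 1 = 2*6*6/12 + 1 = 7.0000.
        Var[R] = 2*n_A*n_B*(2*n_A*n_B - n_A - n_B) / ((n_A+n_B)^2 * (n_A+n_B-1)) = 4320/1584 = 2.7273.
        SD[R] = 1.6514.
Step 4: R = E[R], so z = 0 with no continuity correction.
Step 5: Two-sided p-value via normal approximation = 2*(1 - Phi(|z|)) = 1.000000.
Step 6: alpha = 0.1. fail to reject H0.

R = 7, z = 0.0000, p = 1.000000, fail to reject H0.


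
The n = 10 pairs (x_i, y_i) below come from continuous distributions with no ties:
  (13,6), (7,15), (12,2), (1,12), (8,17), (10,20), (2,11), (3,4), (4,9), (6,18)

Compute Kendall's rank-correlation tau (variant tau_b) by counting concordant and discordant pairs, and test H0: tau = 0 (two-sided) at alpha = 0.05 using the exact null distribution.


Step 1: Enumerate the 45 unordered pairs (i,j) with i<j and classify each by sign(x_j-x_i) * sign(y_j-y_i).
  (1,2):dx=-6,dy=+9->D; (1,3):dx=-1,dy=-4->C; (1,4):dx=-12,dy=+6->D; (1,5):dx=-5,dy=+11->D
  (1,6):dx=-3,dy=+14->D; (1,7):dx=-11,dy=+5->D; (1,8):dx=-10,dy=-2->C; (1,9):dx=-9,dy=+3->D
  (1,10):dx=-7,dy=+12->D; (2,3):dx=+5,dy=-13->D; (2,4):dx=-6,dy=-3->C; (2,5):dx=+1,dy=+2->C
  (2,6):dx=+3,dy=+5->C; (2,7):dx=-5,dy=-4->C; (2,8):dx=-4,dy=-11->C; (2,9):dx=-3,dy=-6->C
  (2,10):dx=-1,dy=+3->D; (3,4):dx=-11,dy=+10->D; (3,5):dx=-4,dy=+15->D; (3,6):dx=-2,dy=+18->D
  (3,7):dx=-10,dy=+9->D; (3,8):dx=-9,dy=+2->D; (3,9):dx=-8,dy=+7->D; (3,10):dx=-6,dy=+16->D
  (4,5):dx=+7,dy=+5->C; (4,6):dx=+9,dy=+8->C; (4,7):dx=+1,dy=-1->D; (4,8):dx=+2,dy=-8->D
  (4,9):dx=+3,dy=-3->D; (4,10):dx=+5,dy=+6->C; (5,6):dx=+2,dy=+3->C; (5,7):dx=-6,dy=-6->C
  (5,8):dx=-5,dy=-13->C; (5,9):dx=-4,dy=-8->C; (5,10):dx=-2,dy=+1->D; (6,7):dx=-8,dy=-9->C
  (6,8):dx=-7,dy=-16->C; (6,9):dx=-6,dy=-11->C; (6,10):dx=-4,dy=-2->C; (7,8):dx=+1,dy=-7->D
  (7,9):dx=+2,dy=-2->D; (7,10):dx=+4,dy=+7->C; (8,9):dx=+1,dy=+5->C; (8,10):dx=+3,dy=+14->C
  (9,10):dx=+2,dy=+9->C
Step 2: C = 23, D = 22, total pairs = 45.
Step 3: tau = (C - D)/(n(n-1)/2) = (23 - 22)/45 = 0.022222.
Step 4: Exact two-sided p-value (enumerate n! = 3628800 permutations of y under H0): p = 1.000000.
Step 5: alpha = 0.05. fail to reject H0.

tau_b = 0.0222 (C=23, D=22), p = 1.000000, fail to reject H0.


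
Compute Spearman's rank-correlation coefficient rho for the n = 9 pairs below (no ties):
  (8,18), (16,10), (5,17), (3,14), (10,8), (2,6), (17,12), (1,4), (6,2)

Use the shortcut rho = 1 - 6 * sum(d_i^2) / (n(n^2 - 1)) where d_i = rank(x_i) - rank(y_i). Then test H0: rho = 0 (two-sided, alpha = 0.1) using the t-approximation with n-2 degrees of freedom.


Step 1: Rank x and y separately (midranks; no ties here).
rank(x): 8->6, 16->8, 5->4, 3->3, 10->7, 2->2, 17->9, 1->1, 6->5
rank(y): 18->9, 10->5, 17->8, 14->7, 8->4, 6->3, 12->6, 4->2, 2->1
Step 2: d_i = R_x(i) - R_y(i); compute d_i^2.
  (6-9)^2=9, (8-5)^2=9, (4-8)^2=16, (3-7)^2=16, (7-4)^2=9, (2-3)^2=1, (9-6)^2=9, (1-2)^2=1, (5-1)^2=16
sum(d^2) = 86.
Step 3: rho = 1 - 6*86 / (9*(9^2 - 1)) = 1 - 516/720 = 0.283333.
Step 4: Under H0, t = rho * sqrt((n-2)/(1-rho^2)) = 0.7817 ~ t(7).
Step 5: Two-sided p-value from the t-distribution with 7 df = 0.460030.
Step 6: alpha = 0.1. fail to reject H0.

rho = 0.2833, p = 0.460030, fail to reject H0 at alpha = 0.1.


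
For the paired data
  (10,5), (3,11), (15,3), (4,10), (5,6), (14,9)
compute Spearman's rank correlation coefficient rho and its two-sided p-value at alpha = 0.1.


Step 1: Rank x and y separately (midranks; no ties here).
rank(x): 10->4, 3->1, 15->6, 4->2, 5->3, 14->5
rank(y): 5->2, 11->6, 3->1, 10->5, 6->3, 9->4
Step 2: d_i = R_x(i) - R_y(i); compute d_i^2.
  (4-2)^2=4, (1-6)^2=25, (6-1)^2=25, (2-5)^2=9, (3-3)^2=0, (5-4)^2=1
sum(d^2) = 64.
Step 3: rho = 1 - 6*64 / (6*(6^2 - 1)) = 1 - 384/210 = -0.828571.
Step 4: Under H0, t = rho * sqrt((n-2)/(1-rho^2)) = -2.9598 ~ t(4).
Step 5: Two-sided p-value from the t-distribution with 4 df = 0.041563.
Step 6: alpha = 0.1. reject H0.

rho = -0.8286, p = 0.041563, reject H0 at alpha = 0.1.


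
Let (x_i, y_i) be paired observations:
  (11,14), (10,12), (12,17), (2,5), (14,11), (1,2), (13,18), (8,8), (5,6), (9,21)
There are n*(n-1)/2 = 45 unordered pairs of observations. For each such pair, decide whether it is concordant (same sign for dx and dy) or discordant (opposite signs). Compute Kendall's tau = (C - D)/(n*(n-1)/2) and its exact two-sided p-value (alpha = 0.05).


Step 1: Enumerate the 45 unordered pairs (i,j) with i<j and classify each by sign(x_j-x_i) * sign(y_j-y_i).
  (1,2):dx=-1,dy=-2->C; (1,3):dx=+1,dy=+3->C; (1,4):dx=-9,dy=-9->C; (1,5):dx=+3,dy=-3->D
  (1,6):dx=-10,dy=-12->C; (1,7):dx=+2,dy=+4->C; (1,8):dx=-3,dy=-6->C; (1,9):dx=-6,dy=-8->C
  (1,10):dx=-2,dy=+7->D; (2,3):dx=+2,dy=+5->C; (2,4):dx=-8,dy=-7->C; (2,5):dx=+4,dy=-1->D
  (2,6):dx=-9,dy=-10->C; (2,7):dx=+3,dy=+6->C; (2,8):dx=-2,dy=-4->C; (2,9):dx=-5,dy=-6->C
  (2,10):dx=-1,dy=+9->D; (3,4):dx=-10,dy=-12->C; (3,5):dx=+2,dy=-6->D; (3,6):dx=-11,dy=-15->C
  (3,7):dx=+1,dy=+1->C; (3,8):dx=-4,dy=-9->C; (3,9):dx=-7,dy=-11->C; (3,10):dx=-3,dy=+4->D
  (4,5):dx=+12,dy=+6->C; (4,6):dx=-1,dy=-3->C; (4,7):dx=+11,dy=+13->C; (4,8):dx=+6,dy=+3->C
  (4,9):dx=+3,dy=+1->C; (4,10):dx=+7,dy=+16->C; (5,6):dx=-13,dy=-9->C; (5,7):dx=-1,dy=+7->D
  (5,8):dx=-6,dy=-3->C; (5,9):dx=-9,dy=-5->C; (5,10):dx=-5,dy=+10->D; (6,7):dx=+12,dy=+16->C
  (6,8):dx=+7,dy=+6->C; (6,9):dx=+4,dy=+4->C; (6,10):dx=+8,dy=+19->C; (7,8):dx=-5,dy=-10->C
  (7,9):dx=-8,dy=-12->C; (7,10):dx=-4,dy=+3->D; (8,9):dx=-3,dy=-2->C; (8,10):dx=+1,dy=+13->C
  (9,10):dx=+4,dy=+15->C
Step 2: C = 36, D = 9, total pairs = 45.
Step 3: tau = (C - D)/(n(n-1)/2) = (36 - 9)/45 = 0.600000.
Step 4: Exact two-sided p-value (enumerate n! = 3628800 permutations of y under H0): p = 0.016666.
Step 5: alpha = 0.05. reject H0.

tau_b = 0.6000 (C=36, D=9), p = 0.016666, reject H0.


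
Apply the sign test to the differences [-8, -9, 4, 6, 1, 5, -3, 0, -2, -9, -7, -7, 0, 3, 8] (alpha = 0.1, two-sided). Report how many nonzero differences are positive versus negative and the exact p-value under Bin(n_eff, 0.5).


Step 1: Discard zero differences. Original n = 15; n_eff = number of nonzero differences = 13.
Nonzero differences (with sign): -8, -9, +4, +6, +1, +5, -3, -2, -9, -7, -7, +3, +8
Step 2: Count signs: positive = 6, negative = 7.
Step 3: Under H0: P(positive) = 0.5, so the number of positives S ~ Bin(13, 0.5).
Step 4: Two-sided exact p-value = sum of Bin(13,0.5) probabilities at or below the observed probability = 1.000000.
Step 5: alpha = 0.1. fail to reject H0.

n_eff = 13, pos = 6, neg = 7, p = 1.000000, fail to reject H0.


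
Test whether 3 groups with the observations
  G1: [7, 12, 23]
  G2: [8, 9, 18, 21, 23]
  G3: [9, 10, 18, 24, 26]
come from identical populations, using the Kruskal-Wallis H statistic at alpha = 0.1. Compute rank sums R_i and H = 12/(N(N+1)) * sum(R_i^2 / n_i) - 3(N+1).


Step 1: Combine all N = 13 observations and assign midranks.
sorted (value, group, rank): (7,G1,1), (8,G2,2), (9,G2,3.5), (9,G3,3.5), (10,G3,5), (12,G1,6), (18,G2,7.5), (18,G3,7.5), (21,G2,9), (23,G1,10.5), (23,G2,10.5), (24,G3,12), (26,G3,13)
Step 2: Sum ranks within each group.
R_1 = 17.5 (n_1 = 3)
R_2 = 32.5 (n_2 = 5)
R_3 = 41 (n_3 = 5)
Step 3: H = 12/(N(N+1)) * sum(R_i^2/n_i) - 3(N+1)
     = 12/(13*14) * (17.5^2/3 + 32.5^2/5 + 41^2/5) - 3*14
     = 0.065934 * 649.533 - 42
     = 0.826374.
Step 4: Ties present; correction factor C = 1 - 18/(13^3 - 13) = 0.991758. Corrected H = 0.826374 / 0.991758 = 0.833241.
Step 5: Under H0, H ~ chi^2(2); p-value = 0.659271.
Step 6: alpha = 0.1. fail to reject H0.

H = 0.8332, df = 2, p = 0.659271, fail to reject H0.


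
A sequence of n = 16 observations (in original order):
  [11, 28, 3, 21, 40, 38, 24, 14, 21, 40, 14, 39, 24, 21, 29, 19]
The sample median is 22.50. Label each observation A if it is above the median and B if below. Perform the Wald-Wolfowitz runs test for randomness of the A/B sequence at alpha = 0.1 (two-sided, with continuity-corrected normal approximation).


Step 1: Compute median = 22.50; label A = above, B = below.
Labels in order: BABBAAABBABAABAB  (n_A = 8, n_B = 8)
Step 2: Count runs R = 11.
Step 3: Under H0 (random ordering), E[R] = 2*n_A*n_B/(n_A+n_B) + 1 = 2*8*8/16 + 1 = 9.0000.
        Var[R] = 2*n_A*n_B*(2*n_A*n_B - n_A - n_B) / ((n_A+n_B)^2 * (n_A+n_B-1)) = 14336/3840 = 3.7333.
        SD[R] = 1.9322.
Step 4: Continuity-corrected z = (R - 0.5 - E[R]) / SD[R] = (11 - 0.5 - 9.0000) / 1.9322 = 0.7763.
Step 5: Two-sided p-value via normal approximation = 2*(1 - Phi(|z|)) = 0.437558.
Step 6: alpha = 0.1. fail to reject H0.

R = 11, z = 0.7763, p = 0.437558, fail to reject H0.


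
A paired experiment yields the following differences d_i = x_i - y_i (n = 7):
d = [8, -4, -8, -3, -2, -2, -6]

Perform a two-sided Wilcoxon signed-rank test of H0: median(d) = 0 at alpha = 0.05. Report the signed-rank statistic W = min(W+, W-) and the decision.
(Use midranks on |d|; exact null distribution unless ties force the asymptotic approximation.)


Step 1: Drop any zero differences (none here) and take |d_i|.
|d| = [8, 4, 8, 3, 2, 2, 6]
Step 2: Midrank |d_i| (ties get averaged ranks).
ranks: |8|->6.5, |4|->4, |8|->6.5, |3|->3, |2|->1.5, |2|->1.5, |6|->5
Step 3: Attach original signs; sum ranks with positive sign and with negative sign.
W+ = 6.5 = 6.5
W- = 4 + 6.5 + 3 + 1.5 + 1.5 + 5 = 21.5
(Check: W+ + W- = 28 should equal n(n+1)/2 = 28.)
Step 4: Test statistic W = min(W+, W-) = 6.5.
Step 5: Ties in |d|, so use the tie-corrected normal approximation.
        E[W] = n(n+1)/4 = 7*8/4 = 14.
        Tie groups: |d|=2 (t=2), |d|=8 (t=2); sum(t^3 - t) = 12.
        Var[W] = n(n+1)(2n+1)/24 - sum(t^3-t)/48 = 840/24 - 12/48 = 34.75.
        z = (W - E[W]) / sqrt(Var[W]) = (6.5 - 14) / 5.8949 = -1.2723.
        Two-sided p = 2*Phi(z) = 0.203272.
Step 6: alpha = 0.05. fail to reject H0.

W+ = 6.5, W- = 21.5, W = min = 6.5, p = 0.203272, fail to reject H0.


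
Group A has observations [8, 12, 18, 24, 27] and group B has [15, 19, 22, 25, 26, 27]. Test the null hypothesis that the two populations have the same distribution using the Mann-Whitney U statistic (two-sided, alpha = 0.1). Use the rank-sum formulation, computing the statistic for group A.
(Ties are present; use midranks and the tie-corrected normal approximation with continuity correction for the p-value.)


Step 1: Combine and sort all 11 observations; assign midranks.
sorted (value, group): (8,X), (12,X), (15,Y), (18,X), (19,Y), (22,Y), (24,X), (25,Y), (26,Y), (27,X), (27,Y)
ranks: 8->1, 12->2, 15->3, 18->4, 19->5, 22->6, 24->7, 25->8, 26->9, 27->10.5, 27->10.5
Step 2: Rank sum for X: R1 = 1 + 2 + 4 + 7 + 10.5 = 24.5.
Step 3: U_X = R1 - n1(n1+1)/2 = 24.5 - 5*6/2 = 24.5 - 15 = 9.5.
       U_Y = n1*n2 - U_X = 30 - 9.5 = 20.5.
Step 4: Ties are present, so use the tie-corrected normal approximation (with continuity correction) for the p-value.
Step 5: p-value = 0.360216; compare to alpha = 0.1. fail to reject H0.

U_X = 9.5, p = 0.360216, fail to reject H0 at alpha = 0.1.


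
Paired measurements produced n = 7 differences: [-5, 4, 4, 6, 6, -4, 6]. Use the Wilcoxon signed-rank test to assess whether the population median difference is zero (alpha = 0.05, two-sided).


Step 1: Drop any zero differences (none here) and take |d_i|.
|d| = [5, 4, 4, 6, 6, 4, 6]
Step 2: Midrank |d_i| (ties get averaged ranks).
ranks: |5|->4, |4|->2, |4|->2, |6|->6, |6|->6, |4|->2, |6|->6
Step 3: Attach original signs; sum ranks with positive sign and with negative sign.
W+ = 2 + 2 + 6 + 6 + 6 = 22
W- = 4 + 2 = 6
(Check: W+ + W- = 28 should equal n(n+1)/2 = 28.)
Step 4: Test statistic W = min(W+, W-) = 6.
Step 5: Ties in |d|, so use the tie-corrected normal approximation.
        E[W] = n(n+1)/4 = 7*8/4 = 14.
        Tie groups: |d|=4 (t=3), |d|=6 (t=3); sum(t^3 - t) = 48.
        Var[W] = n(n+1)(2n+1)/24 - sum(t^3-t)/48 = 840/24 - 48/48 = 34.
        z = (W - E[W]) / sqrt(Var[W]) = (6 - 14) / 5.8310 = -1.3720.
        Two-sided p = 2*Phi(z) = 0.170067.
Step 6: alpha = 0.05. fail to reject H0.

W+ = 22, W- = 6, W = min = 6, p = 0.170067, fail to reject H0.
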